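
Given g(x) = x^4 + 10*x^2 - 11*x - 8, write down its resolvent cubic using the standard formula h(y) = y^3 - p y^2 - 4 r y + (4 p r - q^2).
h(y) = y^3 - 10*y^2 + 32*y - 441

Identify coefficients: p = 10, q = -11, r = -8.
Plug into h(y) = y^3 - p y^2 - 4 r y + (4 p r - q^2):
  h(y) = y^3 - (10) y^2 - 4*(-8) y + (4*(10)*(-8) - (-11)^2)
       = y^3 + (-10) y^2 + (32) y + (-441).
Simplifying: h(y) = y^3 - 10*y^2 + 32*y - 441.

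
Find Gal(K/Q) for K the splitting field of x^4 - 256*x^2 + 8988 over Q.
Gal(K/Q) = V_4 (Klein four-group, Z/2Z × Z/2Z)

f factors as (x^2 - 214)(x^2 - 42), so the splitting field is K = Q(sqrt(214), sqrt(42)). The elements 214, 42, 8988 are all non-squares in Q, so sqrt(214) and sqrt(42) generate independent quadratic extensions. Thus [K:Q] = 4 and Gal(K/Q) is generated by the two order-2 automorphisms sqrt(214) ↦ -sqrt(214) and sqrt(42) ↦ -sqrt(42), giving V_4.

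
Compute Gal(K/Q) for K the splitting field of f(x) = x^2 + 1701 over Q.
Gal(K/Q) = Z/2Z (cyclic of order 2)

x^2 + 1701 is irreducible over Q since -1701 is not a rational square. The splitting field Q(sqrt(-1701)) has degree 2 over Q, and its unique nontrivial automorphism is sqrt(-1701) ↦ -sqrt(-1701). Hence Gal(Q(sqrt(-1701))/Q) = Z/2Z.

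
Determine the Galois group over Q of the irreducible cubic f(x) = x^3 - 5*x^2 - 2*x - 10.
Gal(K/Q) = S_3 (symmetric group of order 6)

Compute the discriminant of x^3 + (-5)*x^2 + (-2)*x + (-10): Δ = -9368. Since Δ is not a rational square, the Galois group is not contained in A_3; it must be the full S_3 (irreducibility of the cubic rules out anything smaller).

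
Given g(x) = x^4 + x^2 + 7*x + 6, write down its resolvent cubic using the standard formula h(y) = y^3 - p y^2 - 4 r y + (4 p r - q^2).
h(y) = y^3 - y^2 - 24*y - 25

Identify coefficients: p = 1, q = 7, r = 6.
Plug into h(y) = y^3 - p y^2 - 4 r y + (4 p r - q^2):
  h(y) = y^3 - (1) y^2 - 4*(6) y + (4*(1)*(6) - (7)^2)
       = y^3 + (-1) y^2 + (-24) y + (-25).
Simplifying: h(y) = y^3 - y^2 - 24*y - 25.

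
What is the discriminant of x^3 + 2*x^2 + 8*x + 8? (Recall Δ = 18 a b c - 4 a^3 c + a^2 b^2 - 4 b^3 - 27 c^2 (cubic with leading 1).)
Δ = -1472

For x^3 + a x^2 + b x + c the discriminant is Δ = 18 a b c - 4 a^3 c + a^2 b^2 - 4 b^3 - 27 c^2.
Plug a = 2, b = 8, c = 8:
  18*(2)*(8)*(8) - 4*(2)^3*(8) + (2)^2*(8)^2 - 4*(8)^3 - 27*(8)^2
  = 2304 + (-256) + 256 + (-2048) + (-1728)
  = -1472.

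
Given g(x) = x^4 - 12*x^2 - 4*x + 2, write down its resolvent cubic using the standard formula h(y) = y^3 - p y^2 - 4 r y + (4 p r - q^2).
h(y) = y^3 + 12*y^2 - 8*y - 112

Identify coefficients: p = -12, q = -4, r = 2.
Plug into h(y) = y^3 - p y^2 - 4 r y + (4 p r - q^2):
  h(y) = y^3 - (-12) y^2 - 4*(2) y + (4*(-12)*(2) - (-4)^2)
       = y^3 + (12) y^2 + (-8) y + (-112).
Simplifying: h(y) = y^3 + 12*y^2 - 8*y - 112.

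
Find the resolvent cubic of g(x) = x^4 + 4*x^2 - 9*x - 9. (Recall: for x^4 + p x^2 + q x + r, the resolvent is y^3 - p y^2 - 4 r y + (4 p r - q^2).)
h(y) = y^3 - 4*y^2 + 36*y - 225

Identify coefficients: p = 4, q = -9, r = -9.
Plug into h(y) = y^3 - p y^2 - 4 r y + (4 p r - q^2):
  h(y) = y^3 - (4) y^2 - 4*(-9) y + (4*(4)*(-9) - (-9)^2)
       = y^3 + (-4) y^2 + (36) y + (-225).
Simplifying: h(y) = y^3 - 4*y^2 + 36*y - 225.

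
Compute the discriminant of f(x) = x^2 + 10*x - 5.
Δ = 120

For a quadratic a x^2 + b x + c the discriminant is Δ = b^2 - 4ac = (10)^2 - 4*(1)*(-5) = 100 - (-20) = 120.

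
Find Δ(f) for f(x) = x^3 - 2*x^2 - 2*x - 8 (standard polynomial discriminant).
Δ = -2512

For x^3 + a x^2 + b x + c the discriminant is Δ = 18 a b c - 4 a^3 c + a^2 b^2 - 4 b^3 - 27 c^2.
Plug a = -2, b = -2, c = -8:
  18*(-2)*(-2)*(-8) - 4*(-2)^3*(-8) + (-2)^2*(-2)^2 - 4*(-2)^3 - 27*(-8)^2
  = -576 + (-256) + 16 + (32) + (-1728)
  = -2512.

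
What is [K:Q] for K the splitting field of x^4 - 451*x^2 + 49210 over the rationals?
[K:Q] = 4

f factors as (x^2 - 266)(x^2 - 185); the splitting field is K = Q(sqrt(266), sqrt(185)). Since 266, 185, and 49210 are all non-squares in Q, the three subfields Q(sqrt(266)), Q(sqrt(185)), Q(sqrt(49210)) are distinct degree-2 extensions, so [K:Q] = 4 (Klein four Galois group).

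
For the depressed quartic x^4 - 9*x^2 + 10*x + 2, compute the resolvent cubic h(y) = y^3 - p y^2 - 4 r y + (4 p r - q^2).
h(y) = y^3 + 9*y^2 - 8*y - 172

Identify coefficients: p = -9, q = 10, r = 2.
Plug into h(y) = y^3 - p y^2 - 4 r y + (4 p r - q^2):
  h(y) = y^3 - (-9) y^2 - 4*(2) y + (4*(-9)*(2) - (10)^2)
       = y^3 + (9) y^2 + (-8) y + (-172).
Simplifying: h(y) = y^3 + 9*y^2 - 8*y - 172.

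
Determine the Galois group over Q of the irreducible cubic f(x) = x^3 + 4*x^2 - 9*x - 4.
Gal(K/Q) = A_3 (cyclic of order 3)

Compute the discriminant of x^3 + (4)*x^2 + (-9)*x + (-4): Δ = 7396. Since Δ is a perfect square (Δ = 86^2), the Galois group is contained in A_3. Irreducibility forces the group to be transitive on three roots, so Gal = A_3.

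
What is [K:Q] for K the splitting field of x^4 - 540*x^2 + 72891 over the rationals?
[K:Q] = 4

f factors as (x^2 - 273)(x^2 - 267); the splitting field is K = Q(sqrt(273), sqrt(267)). Since 273, 267, and 72891 are all non-squares in Q, the three subfields Q(sqrt(273)), Q(sqrt(267)), Q(sqrt(72891)) are distinct degree-2 extensions, so [K:Q] = 4 (Klein four Galois group).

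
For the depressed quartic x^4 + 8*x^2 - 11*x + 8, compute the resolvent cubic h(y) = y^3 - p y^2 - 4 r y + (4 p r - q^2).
h(y) = y^3 - 8*y^2 - 32*y + 135

Identify coefficients: p = 8, q = -11, r = 8.
Plug into h(y) = y^3 - p y^2 - 4 r y + (4 p r - q^2):
  h(y) = y^3 - (8) y^2 - 4*(8) y + (4*(8)*(8) - (-11)^2)
       = y^3 + (-8) y^2 + (-32) y + (135).
Simplifying: h(y) = y^3 - 8*y^2 - 32*y + 135.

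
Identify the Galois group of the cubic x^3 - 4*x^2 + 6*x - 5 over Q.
Gal(K/Q) = S_3 (symmetric group of order 6)

Compute the discriminant of x^3 + (-4)*x^2 + (6)*x + (-5): Δ = -83. Since Δ is not a rational square, the Galois group is not contained in A_3; it must be the full S_3 (irreducibility of the cubic rules out anything smaller).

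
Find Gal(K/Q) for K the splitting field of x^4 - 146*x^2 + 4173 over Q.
Gal(K/Q) = V_4 (Klein four-group, Z/2Z × Z/2Z)

f factors as (x^2 - 39)(x^2 - 107), so the splitting field is K = Q(sqrt(39), sqrt(107)). The elements 39, 107, 4173 are all non-squares in Q, so sqrt(39) and sqrt(107) generate independent quadratic extensions. Thus [K:Q] = 4 and Gal(K/Q) is generated by the two order-2 automorphisms sqrt(39) ↦ -sqrt(39) and sqrt(107) ↦ -sqrt(107), giving V_4.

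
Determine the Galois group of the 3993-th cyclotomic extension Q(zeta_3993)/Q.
|Gal(Q(zeta_3993)/Q)| = phi(3993) = 2420; group ≅ (Z/3993Z)^* ≅ Z/2Z × Z/1210Z

The n-th cyclotomic polynomial Φ_3993(x) is the minimal polynomial of zeta_3993 over Q and has degree phi(3993) = 2420. So Q(zeta_3993) is a degree-2420 Galois extension with Galois group (Z/3993Z)^*. By CRT, (Z/3993Z)^* ≅ (Z/3Z)^* × (Z/1331Z)^*. Each prime-power unit group is (Z/3Z)^* ≅ Z/2Z; (Z/1331Z)^* ≅ Z/1210Z. Hence Gal(Q(zeta_3993)/Q) ≅ Z/2Z × Z/1210Z.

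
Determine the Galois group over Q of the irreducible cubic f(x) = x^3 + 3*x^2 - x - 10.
Gal(K/Q) = S_3 (symmetric group of order 6)

Compute the discriminant of x^3 + (3)*x^2 + (-1)*x + (-10): Δ = -1067. Since Δ is not a rational square, the Galois group is not contained in A_3; it must be the full S_3 (irreducibility of the cubic rules out anything smaller).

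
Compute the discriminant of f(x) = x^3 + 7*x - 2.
Δ = -1480

For x^3 + a x^2 + b x + c the discriminant is Δ = 18 a b c - 4 a^3 c + a^2 b^2 - 4 b^3 - 27 c^2.
Plug a = 0, b = 7, c = -2:
  18*(0)*(7)*(-2) - 4*(0)^3*(-2) + (0)^2*(7)^2 - 4*(7)^3 - 27*(-2)^2
  = 0 + (0) + 0 + (-1372) + (-108)
  = -1480.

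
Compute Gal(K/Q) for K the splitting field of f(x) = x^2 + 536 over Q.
Gal(K/Q) = Z/2Z (cyclic of order 2)

x^2 + 536 is irreducible over Q since -536 is not a rational square. The splitting field Q(sqrt(-536)) has degree 2 over Q, and its unique nontrivial automorphism is sqrt(-536) ↦ -sqrt(-536). Hence Gal(Q(sqrt(-536))/Q) = Z/2Z.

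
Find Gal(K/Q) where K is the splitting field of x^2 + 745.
Gal(K/Q) = Z/2Z (cyclic of order 2)

x^2 + 745 is irreducible over Q since -745 is not a rational square. The splitting field Q(sqrt(-745)) has degree 2 over Q, and its unique nontrivial automorphism is sqrt(-745) ↦ -sqrt(-745). Hence Gal(Q(sqrt(-745))/Q) = Z/2Z.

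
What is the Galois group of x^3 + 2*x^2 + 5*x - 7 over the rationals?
Gal(K/Q) = S_3 (symmetric group of order 6)

Compute the discriminant of x^3 + (2)*x^2 + (5)*x + (-7): Δ = -2759. Since Δ is not a rational square, the Galois group is not contained in A_3; it must be the full S_3 (irreducibility of the cubic rules out anything smaller).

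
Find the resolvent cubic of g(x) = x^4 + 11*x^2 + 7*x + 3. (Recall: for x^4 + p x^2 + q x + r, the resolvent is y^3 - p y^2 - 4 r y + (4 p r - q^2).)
h(y) = y^3 - 11*y^2 - 12*y + 83

Identify coefficients: p = 11, q = 7, r = 3.
Plug into h(y) = y^3 - p y^2 - 4 r y + (4 p r - q^2):
  h(y) = y^3 - (11) y^2 - 4*(3) y + (4*(11)*(3) - (7)^2)
       = y^3 + (-11) y^2 + (-12) y + (83).
Simplifying: h(y) = y^3 - 11*y^2 - 12*y + 83.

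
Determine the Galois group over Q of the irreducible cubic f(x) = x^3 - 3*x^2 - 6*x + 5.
Gal(K/Q) = S_3 (symmetric group of order 6)

Compute the discriminant of x^3 + (-3)*x^2 + (-6)*x + (5): Δ = 2673. Since Δ is not a rational square, the Galois group is not contained in A_3; it must be the full S_3 (irreducibility of the cubic rules out anything smaller).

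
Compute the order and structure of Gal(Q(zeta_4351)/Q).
|Gal(Q(zeta_4351)/Q)| = phi(4351) = 4104; group ≅ (Z/4351Z)^* ≅ Z/18Z × Z/228Z

The n-th cyclotomic polynomial Φ_4351(x) is the minimal polynomial of zeta_4351 over Q and has degree phi(4351) = 4104. So Q(zeta_4351) is a degree-4104 Galois extension with Galois group (Z/4351Z)^*. By CRT, (Z/4351Z)^* ≅ (Z/19Z)^* × (Z/229Z)^*. Each prime-power unit group is (Z/19Z)^* ≅ Z/18Z; (Z/229Z)^* ≅ Z/228Z. Hence Gal(Q(zeta_4351)/Q) ≅ Z/18Z × Z/228Z.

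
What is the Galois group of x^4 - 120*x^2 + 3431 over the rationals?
Gal(K/Q) = V_4 (Klein four-group, Z/2Z × Z/2Z)

f factors as (x^2 - 73)(x^2 - 47), so the splitting field is K = Q(sqrt(73), sqrt(47)). The elements 73, 47, 3431 are all non-squares in Q, so sqrt(73) and sqrt(47) generate independent quadratic extensions. Thus [K:Q] = 4 and Gal(K/Q) is generated by the two order-2 automorphisms sqrt(73) ↦ -sqrt(73) and sqrt(47) ↦ -sqrt(47), giving V_4.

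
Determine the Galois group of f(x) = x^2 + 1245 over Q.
Gal(K/Q) = Z/2Z (cyclic of order 2)

x^2 + 1245 is irreducible over Q since -1245 is not a rational square. The splitting field Q(sqrt(-1245)) has degree 2 over Q, and its unique nontrivial automorphism is sqrt(-1245) ↦ -sqrt(-1245). Hence Gal(Q(sqrt(-1245))/Q) = Z/2Z.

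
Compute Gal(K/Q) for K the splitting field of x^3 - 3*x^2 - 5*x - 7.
Gal(K/Q) = S_3 (symmetric group of order 6)

Compute the discriminant of x^3 + (-3)*x^2 + (-5)*x + (-7): Δ = -3244. Since Δ is not a rational square, the Galois group is not contained in A_3; it must be the full S_3 (irreducibility of the cubic rules out anything smaller).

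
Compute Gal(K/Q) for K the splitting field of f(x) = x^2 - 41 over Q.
Gal(K/Q) = Z/2Z (cyclic of order 2)

x^2 - 41 is irreducible over Q since 41 is not a rational square. The splitting field Q(sqrt(41)) has degree 2 over Q, and its unique nontrivial automorphism is sqrt(41) ↦ -sqrt(41). Hence Gal(Q(sqrt(41))/Q) = Z/2Z.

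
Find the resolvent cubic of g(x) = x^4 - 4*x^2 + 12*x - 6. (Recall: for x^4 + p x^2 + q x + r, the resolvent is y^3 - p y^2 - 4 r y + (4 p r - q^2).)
h(y) = y^3 + 4*y^2 + 24*y - 48

Identify coefficients: p = -4, q = 12, r = -6.
Plug into h(y) = y^3 - p y^2 - 4 r y + (4 p r - q^2):
  h(y) = y^3 - (-4) y^2 - 4*(-6) y + (4*(-4)*(-6) - (12)^2)
       = y^3 + (4) y^2 + (24) y + (-48).
Simplifying: h(y) = y^3 + 4*y^2 + 24*y - 48.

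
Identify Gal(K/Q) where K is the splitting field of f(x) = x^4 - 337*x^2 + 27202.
Gal(K/Q) = V_4 (Klein four-group, Z/2Z × Z/2Z)

f factors as (x^2 - 134)(x^2 - 203), so the splitting field is K = Q(sqrt(134), sqrt(203)). The elements 134, 203, 27202 are all non-squares in Q, so sqrt(134) and sqrt(203) generate independent quadratic extensions. Thus [K:Q] = 4 and Gal(K/Q) is generated by the two order-2 automorphisms sqrt(134) ↦ -sqrt(134) and sqrt(203) ↦ -sqrt(203), giving V_4.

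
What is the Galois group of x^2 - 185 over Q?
Gal(K/Q) = Z/2Z (cyclic of order 2)

x^2 - 185 is irreducible over Q since 185 is not a rational square. The splitting field Q(sqrt(185)) has degree 2 over Q, and its unique nontrivial automorphism is sqrt(185) ↦ -sqrt(185). Hence Gal(Q(sqrt(185))/Q) = Z/2Z.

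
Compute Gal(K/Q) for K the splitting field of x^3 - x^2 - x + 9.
Gal(K/Q) = S_3 (symmetric group of order 6)

Compute the discriminant of x^3 + (-1)*x^2 + (-1)*x + (9): Δ = -1984. Since Δ is not a rational square, the Galois group is not contained in A_3; it must be the full S_3 (irreducibility of the cubic rules out anything smaller).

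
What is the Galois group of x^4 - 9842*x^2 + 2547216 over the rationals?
Gal(K/Q) = Z/2Z (cyclic of order 2)

f factors as (x^2 - 9576)(x^2 - 266), so the splitting field is K = Q(sqrt(9576), sqrt(266)). The squarefree part of 9576 is 266 and the squarefree part of 266 is also 266, so sqrt(9576) and sqrt(266) are both rational multiples of sqrt(266). Hence Q(sqrt(9576)) = Q(sqrt(266)) = Q(sqrt(266)), and the splitting field collapses to a single degree-2 extension with Galois group Z/2Z.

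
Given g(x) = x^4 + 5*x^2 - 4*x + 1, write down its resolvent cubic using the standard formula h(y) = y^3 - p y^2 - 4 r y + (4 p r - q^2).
h(y) = y^3 - 5*y^2 - 4*y + 4

Identify coefficients: p = 5, q = -4, r = 1.
Plug into h(y) = y^3 - p y^2 - 4 r y + (4 p r - q^2):
  h(y) = y^3 - (5) y^2 - 4*(1) y + (4*(5)*(1) - (-4)^2)
       = y^3 + (-5) y^2 + (-4) y + (4).
Simplifying: h(y) = y^3 - 5*y^2 - 4*y + 4.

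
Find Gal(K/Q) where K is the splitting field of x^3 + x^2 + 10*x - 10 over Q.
Gal(K/Q) = S_3 (symmetric group of order 6)

Compute the discriminant of x^3 + (1)*x^2 + (10)*x + (-10): Δ = -8360. Since Δ is not a rational square, the Galois group is not contained in A_3; it must be the full S_3 (irreducibility of the cubic rules out anything smaller).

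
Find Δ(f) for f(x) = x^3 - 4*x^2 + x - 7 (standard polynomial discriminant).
Δ = -2599

For x^3 + a x^2 + b x + c the discriminant is Δ = 18 a b c - 4 a^3 c + a^2 b^2 - 4 b^3 - 27 c^2.
Plug a = -4, b = 1, c = -7:
  18*(-4)*(1)*(-7) - 4*(-4)^3*(-7) + (-4)^2*(1)^2 - 4*(1)^3 - 27*(-7)^2
  = 504 + (-1792) + 16 + (-4) + (-1323)
  = -2599.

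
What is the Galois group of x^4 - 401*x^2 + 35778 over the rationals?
Gal(K/Q) = V_4 (Klein four-group, Z/2Z × Z/2Z)

f factors as (x^2 - 134)(x^2 - 267), so the splitting field is K = Q(sqrt(134), sqrt(267)). The elements 134, 267, 35778 are all non-squares in Q, so sqrt(134) and sqrt(267) generate independent quadratic extensions. Thus [K:Q] = 4 and Gal(K/Q) is generated by the two order-2 automorphisms sqrt(134) ↦ -sqrt(134) and sqrt(267) ↦ -sqrt(267), giving V_4.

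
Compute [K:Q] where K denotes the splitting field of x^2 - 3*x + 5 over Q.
[K:Q] = 2

The discriminant of x^2 + (-3)*x + (5) is b^2 - 4c = 9 - (20) = -11. Since -11 is not a perfect square in Q, the polynomial is irreducible over Q. Its two roots generate a degree-2 extension, so [K:Q] = 2.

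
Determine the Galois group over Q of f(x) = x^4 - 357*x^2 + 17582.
Gal(K/Q) = V_4 (Klein four-group, Z/2Z × Z/2Z)

f factors as (x^2 - 59)(x^2 - 298), so the splitting field is K = Q(sqrt(59), sqrt(298)). The elements 59, 298, 17582 are all non-squares in Q, so sqrt(59) and sqrt(298) generate independent quadratic extensions. Thus [K:Q] = 4 and Gal(K/Q) is generated by the two order-2 automorphisms sqrt(59) ↦ -sqrt(59) and sqrt(298) ↦ -sqrt(298), giving V_4.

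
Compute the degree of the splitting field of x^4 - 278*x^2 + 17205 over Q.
[K:Q] = 4

f factors as (x^2 - 93)(x^2 - 185); the splitting field is K = Q(sqrt(93), sqrt(185)). Since 93, 185, and 17205 are all non-squares in Q, the three subfields Q(sqrt(93)), Q(sqrt(185)), Q(sqrt(17205)) are distinct degree-2 extensions, so [K:Q] = 4 (Klein four Galois group).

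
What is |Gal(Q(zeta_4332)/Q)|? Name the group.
|Gal(Q(zeta_4332)/Q)| = phi(4332) = 1368; group ≅ (Z/4332Z)^* ≅ Z/2Z × Z/2Z × Z/342Z

The n-th cyclotomic polynomial Φ_4332(x) is the minimal polynomial of zeta_4332 over Q and has degree phi(4332) = 1368. So Q(zeta_4332) is a degree-1368 Galois extension with Galois group (Z/4332Z)^*. By CRT, (Z/4332Z)^* ≅ (Z/4Z)^* × (Z/3Z)^* × (Z/361Z)^*. Each prime-power unit group is (Z/4Z)^* ≅ Z/2Z; (Z/3Z)^* ≅ Z/2Z; (Z/361Z)^* ≅ Z/342Z. Hence Gal(Q(zeta_4332)/Q) ≅ Z/2Z × Z/2Z × Z/342Z.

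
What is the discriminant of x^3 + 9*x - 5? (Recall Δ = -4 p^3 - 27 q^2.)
Δ = -3591

For a depressed cubic x^3 + p x + q the discriminant is Δ = -4 p^3 - 27 q^2 = -4*(9)^3 - 27*(-5)^2 = -2916 - 675 = -3591.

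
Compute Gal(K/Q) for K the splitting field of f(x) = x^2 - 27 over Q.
Gal(K/Q) = Z/2Z (cyclic of order 2)

x^2 - 27 is irreducible over Q since 27 is not a rational square. The splitting field Q(sqrt(27)) has degree 2 over Q, and its unique nontrivial automorphism is sqrt(27) ↦ -sqrt(27). Hence Gal(Q(sqrt(27))/Q) = Z/2Z.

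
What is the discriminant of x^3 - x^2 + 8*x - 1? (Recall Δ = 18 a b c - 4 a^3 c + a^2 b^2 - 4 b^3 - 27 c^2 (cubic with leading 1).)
Δ = -1871

For x^3 + a x^2 + b x + c the discriminant is Δ = 18 a b c - 4 a^3 c + a^2 b^2 - 4 b^3 - 27 c^2.
Plug a = -1, b = 8, c = -1:
  18*(-1)*(8)*(-1) - 4*(-1)^3*(-1) + (-1)^2*(8)^2 - 4*(8)^3 - 27*(-1)^2
  = 144 + (-4) + 64 + (-2048) + (-27)
  = -1871.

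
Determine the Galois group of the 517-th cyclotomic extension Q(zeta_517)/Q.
|Gal(Q(zeta_517)/Q)| = phi(517) = 460; group ≅ (Z/517Z)^* ≅ Z/10Z × Z/46Z

The n-th cyclotomic polynomial Φ_517(x) is the minimal polynomial of zeta_517 over Q and has degree phi(517) = 460. So Q(zeta_517) is a degree-460 Galois extension with Galois group (Z/517Z)^*. By CRT, (Z/517Z)^* ≅ (Z/11Z)^* × (Z/47Z)^*. Each prime-power unit group is (Z/11Z)^* ≅ Z/10Z; (Z/47Z)^* ≅ Z/46Z. Hence Gal(Q(zeta_517)/Q) ≅ Z/10Z × Z/46Z.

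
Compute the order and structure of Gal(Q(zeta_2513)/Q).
|Gal(Q(zeta_2513)/Q)| = phi(2513) = 2148; group ≅ (Z/2513Z)^* ≅ Z/6Z × Z/358Z

The n-th cyclotomic polynomial Φ_2513(x) is the minimal polynomial of zeta_2513 over Q and has degree phi(2513) = 2148. So Q(zeta_2513) is a degree-2148 Galois extension with Galois group (Z/2513Z)^*. By CRT, (Z/2513Z)^* ≅ (Z/7Z)^* × (Z/359Z)^*. Each prime-power unit group is (Z/7Z)^* ≅ Z/6Z; (Z/359Z)^* ≅ Z/358Z. Hence Gal(Q(zeta_2513)/Q) ≅ Z/6Z × Z/358Z.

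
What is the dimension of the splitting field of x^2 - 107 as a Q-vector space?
[K:Q] = 2

The polynomial x^2 - 107 is irreducible over Q since 107 is not a perfect square. Its splitting field is Q(sqrt(107)), which has degree 2 over Q.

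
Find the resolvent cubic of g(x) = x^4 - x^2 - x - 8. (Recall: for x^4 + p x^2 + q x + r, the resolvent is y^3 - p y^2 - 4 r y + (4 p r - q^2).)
h(y) = y^3 + y^2 + 32*y + 31

Identify coefficients: p = -1, q = -1, r = -8.
Plug into h(y) = y^3 - p y^2 - 4 r y + (4 p r - q^2):
  h(y) = y^3 - (-1) y^2 - 4*(-8) y + (4*(-1)*(-8) - (-1)^2)
       = y^3 + (1) y^2 + (32) y + (31).
Simplifying: h(y) = y^3 + y^2 + 32*y + 31.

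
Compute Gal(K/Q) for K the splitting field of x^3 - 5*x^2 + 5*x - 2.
Gal(K/Q) = S_3 (symmetric group of order 6)

Compute the discriminant of x^3 + (-5)*x^2 + (5)*x + (-2): Δ = -83. Since Δ is not a rational square, the Galois group is not contained in A_3; it must be the full S_3 (irreducibility of the cubic rules out anything smaller).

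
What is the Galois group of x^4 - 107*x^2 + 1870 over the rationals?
Gal(K/Q) = V_4 (Klein four-group, Z/2Z × Z/2Z)

f factors as (x^2 - 85)(x^2 - 22), so the splitting field is K = Q(sqrt(85), sqrt(22)). The elements 85, 22, 1870 are all non-squares in Q, so sqrt(85) and sqrt(22) generate independent quadratic extensions. Thus [K:Q] = 4 and Gal(K/Q) is generated by the two order-2 automorphisms sqrt(85) ↦ -sqrt(85) and sqrt(22) ↦ -sqrt(22), giving V_4.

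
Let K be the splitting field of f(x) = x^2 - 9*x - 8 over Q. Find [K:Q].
[K:Q] = 2

The discriminant of x^2 + (-9)*x + (-8) is b^2 - 4c = 81 - (-32) = 113. Since 113 is not a perfect square in Q, the polynomial is irreducible over Q. Its two roots generate a degree-2 extension, so [K:Q] = 2.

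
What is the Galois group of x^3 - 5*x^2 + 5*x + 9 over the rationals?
Gal(K/Q) = S_3 (symmetric group of order 6)

Compute the discriminant of x^3 + (-5)*x^2 + (5)*x + (9): Δ = -1612. Since Δ is not a rational square, the Galois group is not contained in A_3; it must be the full S_3 (irreducibility of the cubic rules out anything smaller).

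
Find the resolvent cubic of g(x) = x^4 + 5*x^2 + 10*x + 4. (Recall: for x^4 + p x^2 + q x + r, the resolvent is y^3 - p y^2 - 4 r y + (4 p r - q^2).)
h(y) = y^3 - 5*y^2 - 16*y - 20

Identify coefficients: p = 5, q = 10, r = 4.
Plug into h(y) = y^3 - p y^2 - 4 r y + (4 p r - q^2):
  h(y) = y^3 - (5) y^2 - 4*(4) y + (4*(5)*(4) - (10)^2)
       = y^3 + (-5) y^2 + (-16) y + (-20).
Simplifying: h(y) = y^3 - 5*y^2 - 16*y - 20.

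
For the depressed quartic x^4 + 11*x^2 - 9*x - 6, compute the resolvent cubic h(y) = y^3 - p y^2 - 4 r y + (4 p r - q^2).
h(y) = y^3 - 11*y^2 + 24*y - 345

Identify coefficients: p = 11, q = -9, r = -6.
Plug into h(y) = y^3 - p y^2 - 4 r y + (4 p r - q^2):
  h(y) = y^3 - (11) y^2 - 4*(-6) y + (4*(11)*(-6) - (-9)^2)
       = y^3 + (-11) y^2 + (24) y + (-345).
Simplifying: h(y) = y^3 - 11*y^2 + 24*y - 345.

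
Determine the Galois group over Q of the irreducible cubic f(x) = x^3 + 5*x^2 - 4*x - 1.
Gal(K/Q) = S_3 (symmetric group of order 6)

Compute the discriminant of x^3 + (5)*x^2 + (-4)*x + (-1): Δ = 1489. Since Δ is not a rational square, the Galois group is not contained in A_3; it must be the full S_3 (irreducibility of the cubic rules out anything smaller).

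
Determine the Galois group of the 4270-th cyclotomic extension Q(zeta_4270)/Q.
|Gal(Q(zeta_4270)/Q)| = phi(4270) = 1440; group ≅ (Z/4270Z)^* ≅ Z/4Z × Z/6Z × Z/60Z

The n-th cyclotomic polynomial Φ_4270(x) is the minimal polynomial of zeta_4270 over Q and has degree phi(4270) = 1440. So Q(zeta_4270) is a degree-1440 Galois extension with Galois group (Z/4270Z)^*. By CRT, (Z/4270Z)^* ≅ (Z/2Z)^* × (Z/5Z)^* × (Z/7Z)^* × (Z/61Z)^*. Each prime-power unit group is (Z/2Z)^* ≅ trivial group (order 1); (Z/5Z)^* ≅ Z/4Z; (Z/7Z)^* ≅ Z/6Z; (Z/61Z)^* ≅ Z/60Z. Hence Gal(Q(zeta_4270)/Q) ≅ Z/4Z × Z/6Z × Z/60Z.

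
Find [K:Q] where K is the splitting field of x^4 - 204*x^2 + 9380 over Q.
[K:Q] = 4

f factors as (x^2 - 134)(x^2 - 70); the splitting field is K = Q(sqrt(134), sqrt(70)). Since 134, 70, and 9380 are all non-squares in Q, the three subfields Q(sqrt(134)), Q(sqrt(70)), Q(sqrt(9380)) are distinct degree-2 extensions, so [K:Q] = 4 (Klein four Galois group).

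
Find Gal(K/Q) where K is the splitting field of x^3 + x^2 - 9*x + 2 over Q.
Gal(K/Q) = S_3 (symmetric group of order 6)

Compute the discriminant of x^3 + (1)*x^2 + (-9)*x + (2): Δ = 2557. Since Δ is not a rational square, the Galois group is not contained in A_3; it must be the full S_3 (irreducibility of the cubic rules out anything smaller).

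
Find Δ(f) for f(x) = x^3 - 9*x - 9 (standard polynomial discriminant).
Δ = 729

For a depressed cubic x^3 + p x + q the discriminant is Δ = -4 p^3 - 27 q^2 = -4*(-9)^3 - 27*(-9)^2 = 2916 - 2187 = 729.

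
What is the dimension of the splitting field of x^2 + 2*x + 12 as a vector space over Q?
[K:Q] = 2

The discriminant of x^2 + (2)*x + (12) is b^2 - 4c = 4 - (48) = -44. Since -44 is not a perfect square in Q, the polynomial is irreducible over Q. Its two roots generate a degree-2 extension, so [K:Q] = 2.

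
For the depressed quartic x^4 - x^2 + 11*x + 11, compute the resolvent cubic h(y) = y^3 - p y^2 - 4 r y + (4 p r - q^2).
h(y) = y^3 + y^2 - 44*y - 165

Identify coefficients: p = -1, q = 11, r = 11.
Plug into h(y) = y^3 - p y^2 - 4 r y + (4 p r - q^2):
  h(y) = y^3 - (-1) y^2 - 4*(11) y + (4*(-1)*(11) - (11)^2)
       = y^3 + (1) y^2 + (-44) y + (-165).
Simplifying: h(y) = y^3 + y^2 - 44*y - 165.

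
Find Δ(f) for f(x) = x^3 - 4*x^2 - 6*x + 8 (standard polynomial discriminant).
Δ = 5216

For x^3 + a x^2 + b x + c the discriminant is Δ = 18 a b c - 4 a^3 c + a^2 b^2 - 4 b^3 - 27 c^2.
Plug a = -4, b = -6, c = 8:
  18*(-4)*(-6)*(8) - 4*(-4)^3*(8) + (-4)^2*(-6)^2 - 4*(-6)^3 - 27*(8)^2
  = 3456 + (2048) + 576 + (864) + (-1728)
  = 5216.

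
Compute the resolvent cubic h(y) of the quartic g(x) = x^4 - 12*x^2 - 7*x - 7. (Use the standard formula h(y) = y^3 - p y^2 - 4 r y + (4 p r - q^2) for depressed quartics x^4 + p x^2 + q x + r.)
h(y) = y^3 + 12*y^2 + 28*y + 287

Identify coefficients: p = -12, q = -7, r = -7.
Plug into h(y) = y^3 - p y^2 - 4 r y + (4 p r - q^2):
  h(y) = y^3 - (-12) y^2 - 4*(-7) y + (4*(-12)*(-7) - (-7)^2)
       = y^3 + (12) y^2 + (28) y + (287).
Simplifying: h(y) = y^3 + 12*y^2 + 28*y + 287.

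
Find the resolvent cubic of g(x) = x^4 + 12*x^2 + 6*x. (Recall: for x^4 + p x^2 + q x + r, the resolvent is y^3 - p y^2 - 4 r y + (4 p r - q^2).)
h(y) = y^3 - 12*y^2 - 36

Identify coefficients: p = 12, q = 6, r = 0.
Plug into h(y) = y^3 - p y^2 - 4 r y + (4 p r - q^2):
  h(y) = y^3 - (12) y^2 - 4*(0) y + (4*(12)*(0) - (6)^2)
       = y^3 + (-12) y^2 + (0) y + (-36).
Simplifying: h(y) = y^3 - 12*y^2 - 36.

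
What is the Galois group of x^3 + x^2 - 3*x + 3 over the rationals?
Gal(K/Q) = S_3 (symmetric group of order 6)

Compute the discriminant of x^3 + (1)*x^2 + (-3)*x + (3): Δ = -300. Since Δ is not a rational square, the Galois group is not contained in A_3; it must be the full S_3 (irreducibility of the cubic rules out anything smaller).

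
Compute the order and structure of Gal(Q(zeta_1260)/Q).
|Gal(Q(zeta_1260)/Q)| = phi(1260) = 288; group ≅ (Z/1260Z)^* ≅ Z/2Z × Z/4Z × Z/6Z × Z/6Z

The n-th cyclotomic polynomial Φ_1260(x) is the minimal polynomial of zeta_1260 over Q and has degree phi(1260) = 288. So Q(zeta_1260) is a degree-288 Galois extension with Galois group (Z/1260Z)^*. By CRT, (Z/1260Z)^* ≅ (Z/4Z)^* × (Z/9Z)^* × (Z/5Z)^* × (Z/7Z)^*. Each prime-power unit group is (Z/4Z)^* ≅ Z/2Z; (Z/9Z)^* ≅ Z/6Z; (Z/5Z)^* ≅ Z/4Z; (Z/7Z)^* ≅ Z/6Z. Hence Gal(Q(zeta_1260)/Q) ≅ Z/2Z × Z/4Z × Z/6Z × Z/6Z.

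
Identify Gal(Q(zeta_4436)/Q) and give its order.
|Gal(Q(zeta_4436)/Q)| = phi(4436) = 2216; group ≅ (Z/4436Z)^* ≅ Z/2Z × Z/1108Z

The n-th cyclotomic polynomial Φ_4436(x) is the minimal polynomial of zeta_4436 over Q and has degree phi(4436) = 2216. So Q(zeta_4436) is a degree-2216 Galois extension with Galois group (Z/4436Z)^*. By CRT, (Z/4436Z)^* ≅ (Z/4Z)^* × (Z/1109Z)^*. Each prime-power unit group is (Z/4Z)^* ≅ Z/2Z; (Z/1109Z)^* ≅ Z/1108Z. Hence Gal(Q(zeta_4436)/Q) ≅ Z/2Z × Z/1108Z.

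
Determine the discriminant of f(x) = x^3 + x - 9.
Δ = -2191

For a depressed cubic x^3 + p x + q the discriminant is Δ = -4 p^3 - 27 q^2 = -4*(1)^3 - 27*(-9)^2 = -4 - 2187 = -2191.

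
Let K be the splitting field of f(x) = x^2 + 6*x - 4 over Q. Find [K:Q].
[K:Q] = 2

The discriminant of x^2 + (6)*x + (-4) is b^2 - 4c = 36 - (-16) = 52. Since 52 is not a perfect square in Q, the polynomial is irreducible over Q. Its two roots generate a degree-2 extension, so [K:Q] = 2.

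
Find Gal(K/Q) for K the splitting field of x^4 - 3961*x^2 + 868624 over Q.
Gal(K/Q) = Z/2Z (cyclic of order 2)

f factors as (x^2 - 233)(x^2 - 3728), so the splitting field is K = Q(sqrt(233), sqrt(3728)). The squarefree part of 233 is 233 and the squarefree part of 3728 is also 233, so sqrt(233) and sqrt(3728) are both rational multiples of sqrt(233). Hence Q(sqrt(233)) = Q(sqrt(3728)) = Q(sqrt(233)), and the splitting field collapses to a single degree-2 extension with Galois group Z/2Z.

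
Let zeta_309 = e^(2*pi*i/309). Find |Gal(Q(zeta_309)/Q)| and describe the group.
|Gal(Q(zeta_309)/Q)| = phi(309) = 204; group ≅ (Z/309Z)^* ≅ Z/2Z × Z/102Z

The n-th cyclotomic polynomial Φ_309(x) is the minimal polynomial of zeta_309 over Q and has degree phi(309) = 204. So Q(zeta_309) is a degree-204 Galois extension with Galois group (Z/309Z)^*. By CRT, (Z/309Z)^* ≅ (Z/3Z)^* × (Z/103Z)^*. Each prime-power unit group is (Z/3Z)^* ≅ Z/2Z; (Z/103Z)^* ≅ Z/102Z. Hence Gal(Q(zeta_309)/Q) ≅ Z/2Z × Z/102Z.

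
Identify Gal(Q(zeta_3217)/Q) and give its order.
|Gal(Q(zeta_3217)/Q)| = phi(3217) = 3216; group ≅ (Z/3217Z)^* ≅ Z/3216Z

The n-th cyclotomic polynomial Φ_3217(x) is the minimal polynomial of zeta_3217 over Q and has degree phi(3217) = 3216. So Q(zeta_3217) is a degree-3216 Galois extension with Galois group (Z/3217Z)^*. (Z/3217Z)^* is cyclic since 3217 is an odd prime power (or 4). Hence Gal(Q(zeta_3217)/Q) ≅ Z/3216Z.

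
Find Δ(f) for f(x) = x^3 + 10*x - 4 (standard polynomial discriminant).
Δ = -4432

For a depressed cubic x^3 + p x + q the discriminant is Δ = -4 p^3 - 27 q^2 = -4*(10)^3 - 27*(-4)^2 = -4000 - 432 = -4432.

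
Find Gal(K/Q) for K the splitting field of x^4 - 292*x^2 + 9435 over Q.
Gal(K/Q) = V_4 (Klein four-group, Z/2Z × Z/2Z)

f factors as (x^2 - 255)(x^2 - 37), so the splitting field is K = Q(sqrt(255), sqrt(37)). The elements 255, 37, 9435 are all non-squares in Q, so sqrt(255) and sqrt(37) generate independent quadratic extensions. Thus [K:Q] = 4 and Gal(K/Q) is generated by the two order-2 automorphisms sqrt(255) ↦ -sqrt(255) and sqrt(37) ↦ -sqrt(37), giving V_4.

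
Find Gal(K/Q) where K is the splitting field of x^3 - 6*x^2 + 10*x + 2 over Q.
Gal(K/Q) = S_3 (symmetric group of order 6)

Compute the discriminant of x^3 + (-6)*x^2 + (10)*x + (2): Δ = -940. Since Δ is not a rational square, the Galois group is not contained in A_3; it must be the full S_3 (irreducibility of the cubic rules out anything smaller).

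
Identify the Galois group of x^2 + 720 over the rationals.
Gal(K/Q) = Z/2Z (cyclic of order 2)

x^2 + 720 is irreducible over Q since -720 is not a rational square. The splitting field Q(sqrt(-720)) has degree 2 over Q, and its unique nontrivial automorphism is sqrt(-720) ↦ -sqrt(-720). Hence Gal(Q(sqrt(-720))/Q) = Z/2Z.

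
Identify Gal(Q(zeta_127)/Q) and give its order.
|Gal(Q(zeta_127)/Q)| = phi(127) = 126; group ≅ (Z/127Z)^* ≅ Z/126Z

The n-th cyclotomic polynomial Φ_127(x) is the minimal polynomial of zeta_127 over Q and has degree phi(127) = 126. So Q(zeta_127) is a degree-126 Galois extension with Galois group (Z/127Z)^*. (Z/127Z)^* is cyclic since 127 is an odd prime power (or 4). Hence Gal(Q(zeta_127)/Q) ≅ Z/126Z.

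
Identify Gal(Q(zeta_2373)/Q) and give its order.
|Gal(Q(zeta_2373)/Q)| = phi(2373) = 1344; group ≅ (Z/2373Z)^* ≅ Z/2Z × Z/6Z × Z/112Z

The n-th cyclotomic polynomial Φ_2373(x) is the minimal polynomial of zeta_2373 over Q and has degree phi(2373) = 1344. So Q(zeta_2373) is a degree-1344 Galois extension with Galois group (Z/2373Z)^*. By CRT, (Z/2373Z)^* ≅ (Z/3Z)^* × (Z/7Z)^* × (Z/113Z)^*. Each prime-power unit group is (Z/3Z)^* ≅ Z/2Z; (Z/7Z)^* ≅ Z/6Z; (Z/113Z)^* ≅ Z/112Z. Hence Gal(Q(zeta_2373)/Q) ≅ Z/2Z × Z/6Z × Z/112Z.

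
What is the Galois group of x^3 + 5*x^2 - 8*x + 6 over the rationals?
Gal(K/Q) = S_3 (symmetric group of order 6)

Compute the discriminant of x^3 + (5)*x^2 + (-8)*x + (6): Δ = -4644. Since Δ is not a rational square, the Galois group is not contained in A_3; it must be the full S_3 (irreducibility of the cubic rules out anything smaller).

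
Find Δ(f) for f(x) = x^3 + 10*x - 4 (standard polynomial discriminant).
Δ = -4432

For a depressed cubic x^3 + p x + q the discriminant is Δ = -4 p^3 - 27 q^2 = -4*(10)^3 - 27*(-4)^2 = -4000 - 432 = -4432.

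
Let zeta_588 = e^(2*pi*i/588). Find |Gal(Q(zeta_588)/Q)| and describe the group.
|Gal(Q(zeta_588)/Q)| = phi(588) = 168; group ≅ (Z/588Z)^* ≅ Z/2Z × Z/2Z × Z/42Z

The n-th cyclotomic polynomial Φ_588(x) is the minimal polynomial of zeta_588 over Q and has degree phi(588) = 168. So Q(zeta_588) is a degree-168 Galois extension with Galois group (Z/588Z)^*. By CRT, (Z/588Z)^* ≅ (Z/4Z)^* × (Z/3Z)^* × (Z/49Z)^*. Each prime-power unit group is (Z/4Z)^* ≅ Z/2Z; (Z/3Z)^* ≅ Z/2Z; (Z/49Z)^* ≅ Z/42Z. Hence Gal(Q(zeta_588)/Q) ≅ Z/2Z × Z/2Z × Z/42Z.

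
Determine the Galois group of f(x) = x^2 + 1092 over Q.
Gal(K/Q) = Z/2Z (cyclic of order 2)

x^2 + 1092 is irreducible over Q since -1092 is not a rational square. The splitting field Q(sqrt(-1092)) has degree 2 over Q, and its unique nontrivial automorphism is sqrt(-1092) ↦ -sqrt(-1092). Hence Gal(Q(sqrt(-1092))/Q) = Z/2Z.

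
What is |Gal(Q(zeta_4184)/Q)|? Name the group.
|Gal(Q(zeta_4184)/Q)| = phi(4184) = 2088; group ≅ (Z/4184Z)^* ≅ Z/2Z × Z/2Z × Z/522Z

The n-th cyclotomic polynomial Φ_4184(x) is the minimal polynomial of zeta_4184 over Q and has degree phi(4184) = 2088. So Q(zeta_4184) is a degree-2088 Galois extension with Galois group (Z/4184Z)^*. By CRT, (Z/4184Z)^* ≅ (Z/8Z)^* × (Z/523Z)^*. Each prime-power unit group is (Z/8Z)^* ≅ Z/2Z × Z/2Z; (Z/523Z)^* ≅ Z/522Z. Hence Gal(Q(zeta_4184)/Q) ≅ Z/2Z × Z/2Z × Z/522Z.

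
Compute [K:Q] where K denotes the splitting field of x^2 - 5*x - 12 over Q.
[K:Q] = 2

The discriminant of x^2 + (-5)*x + (-12) is b^2 - 4c = 25 - (-48) = 73. Since 73 is not a perfect square in Q, the polynomial is irreducible over Q. Its two roots generate a degree-2 extension, so [K:Q] = 2.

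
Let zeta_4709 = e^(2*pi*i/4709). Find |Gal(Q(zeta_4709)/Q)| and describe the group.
|Gal(Q(zeta_4709)/Q)| = phi(4709) = 4416; group ≅ (Z/4709Z)^* ≅ Z/16Z × Z/276Z

The n-th cyclotomic polynomial Φ_4709(x) is the minimal polynomial of zeta_4709 over Q and has degree phi(4709) = 4416. So Q(zeta_4709) is a degree-4416 Galois extension with Galois group (Z/4709Z)^*. By CRT, (Z/4709Z)^* ≅ (Z/17Z)^* × (Z/277Z)^*. Each prime-power unit group is (Z/17Z)^* ≅ Z/16Z; (Z/277Z)^* ≅ Z/276Z. Hence Gal(Q(zeta_4709)/Q) ≅ Z/16Z × Z/276Z.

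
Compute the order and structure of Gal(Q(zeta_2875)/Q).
|Gal(Q(zeta_2875)/Q)| = phi(2875) = 2200; group ≅ (Z/2875Z)^* ≅ Z/22Z × Z/100Z

The n-th cyclotomic polynomial Φ_2875(x) is the minimal polynomial of zeta_2875 over Q and has degree phi(2875) = 2200. So Q(zeta_2875) is a degree-2200 Galois extension with Galois group (Z/2875Z)^*. By CRT, (Z/2875Z)^* ≅ (Z/125Z)^* × (Z/23Z)^*. Each prime-power unit group is (Z/125Z)^* ≅ Z/100Z; (Z/23Z)^* ≅ Z/22Z. Hence Gal(Q(zeta_2875)/Q) ≅ Z/22Z × Z/100Z.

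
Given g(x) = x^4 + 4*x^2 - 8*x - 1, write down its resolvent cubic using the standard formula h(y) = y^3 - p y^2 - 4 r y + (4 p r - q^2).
h(y) = y^3 - 4*y^2 + 4*y - 80

Identify coefficients: p = 4, q = -8, r = -1.
Plug into h(y) = y^3 - p y^2 - 4 r y + (4 p r - q^2):
  h(y) = y^3 - (4) y^2 - 4*(-1) y + (4*(4)*(-1) - (-8)^2)
       = y^3 + (-4) y^2 + (4) y + (-80).
Simplifying: h(y) = y^3 - 4*y^2 + 4*y - 80.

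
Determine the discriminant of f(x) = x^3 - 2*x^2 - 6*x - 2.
Δ = 404

For x^3 + a x^2 + b x + c the discriminant is Δ = 18 a b c - 4 a^3 c + a^2 b^2 - 4 b^3 - 27 c^2.
Plug a = -2, b = -6, c = -2:
  18*(-2)*(-6)*(-2) - 4*(-2)^3*(-2) + (-2)^2*(-6)^2 - 4*(-6)^3 - 27*(-2)^2
  = -432 + (-64) + 144 + (864) + (-108)
  = 404.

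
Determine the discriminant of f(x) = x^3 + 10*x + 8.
Δ = -5728

For a depressed cubic x^3 + p x + q the discriminant is Δ = -4 p^3 - 27 q^2 = -4*(10)^3 - 27*(8)^2 = -4000 - 1728 = -5728.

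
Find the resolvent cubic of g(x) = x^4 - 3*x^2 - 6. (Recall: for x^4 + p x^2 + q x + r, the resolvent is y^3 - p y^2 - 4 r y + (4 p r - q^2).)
h(y) = y^3 + 3*y^2 + 24*y + 72

Identify coefficients: p = -3, q = 0, r = -6.
Plug into h(y) = y^3 - p y^2 - 4 r y + (4 p r - q^2):
  h(y) = y^3 - (-3) y^2 - 4*(-6) y + (4*(-3)*(-6) - (0)^2)
       = y^3 + (3) y^2 + (24) y + (72).
Simplifying: h(y) = y^3 + 3*y^2 + 24*y + 72.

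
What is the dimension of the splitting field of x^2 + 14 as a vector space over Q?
[K:Q] = 2

The discriminant of x^2 + (0)*x + (14) is b^2 - 4c = 0 - (56) = -56. Since -56 is not a perfect square in Q, the polynomial is irreducible over Q. Its two roots generate a degree-2 extension, so [K:Q] = 2.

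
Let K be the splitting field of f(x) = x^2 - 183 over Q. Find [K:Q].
[K:Q] = 2

The polynomial x^2 - 183 is irreducible over Q since 183 is not a perfect square. Its splitting field is Q(sqrt(183)), which has degree 2 over Q.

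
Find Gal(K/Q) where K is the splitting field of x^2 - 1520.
Gal(K/Q) = Z/2Z (cyclic of order 2)

x^2 - 1520 is irreducible over Q since 1520 is not a rational square. The splitting field Q(sqrt(1520)) has degree 2 over Q, and its unique nontrivial automorphism is sqrt(1520) ↦ -sqrt(1520). Hence Gal(Q(sqrt(1520))/Q) = Z/2Z.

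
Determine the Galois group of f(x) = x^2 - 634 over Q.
Gal(K/Q) = Z/2Z (cyclic of order 2)

x^2 - 634 is irreducible over Q since 634 is not a rational square. The splitting field Q(sqrt(634)) has degree 2 over Q, and its unique nontrivial automorphism is sqrt(634) ↦ -sqrt(634). Hence Gal(Q(sqrt(634))/Q) = Z/2Z.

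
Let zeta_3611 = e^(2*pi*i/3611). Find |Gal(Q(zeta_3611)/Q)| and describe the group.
|Gal(Q(zeta_3611)/Q)| = phi(3611) = 3432; group ≅ (Z/3611Z)^* ≅ Z/22Z × Z/156Z

The n-th cyclotomic polynomial Φ_3611(x) is the minimal polynomial of zeta_3611 over Q and has degree phi(3611) = 3432. So Q(zeta_3611) is a degree-3432 Galois extension with Galois group (Z/3611Z)^*. By CRT, (Z/3611Z)^* ≅ (Z/23Z)^* × (Z/157Z)^*. Each prime-power unit group is (Z/23Z)^* ≅ Z/22Z; (Z/157Z)^* ≅ Z/156Z. Hence Gal(Q(zeta_3611)/Q) ≅ Z/22Z × Z/156Z.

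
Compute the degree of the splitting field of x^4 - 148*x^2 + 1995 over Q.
[K:Q] = 4

f factors as (x^2 - 15)(x^2 - 133); the splitting field is K = Q(sqrt(15), sqrt(133)). Since 15, 133, and 1995 are all non-squares in Q, the three subfields Q(sqrt(15)), Q(sqrt(133)), Q(sqrt(1995)) are distinct degree-2 extensions, so [K:Q] = 4 (Klein four Galois group).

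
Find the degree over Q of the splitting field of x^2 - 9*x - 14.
[K:Q] = 2

The discriminant of x^2 + (-9)*x + (-14) is b^2 - 4c = 81 - (-56) = 137. Since 137 is not a perfect square in Q, the polynomial is irreducible over Q. Its two roots generate a degree-2 extension, so [K:Q] = 2.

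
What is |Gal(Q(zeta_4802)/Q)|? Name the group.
|Gal(Q(zeta_4802)/Q)| = phi(4802) = 2058; group ≅ (Z/4802Z)^* ≅ Z/2058Z

The n-th cyclotomic polynomial Φ_4802(x) is the minimal polynomial of zeta_4802 over Q and has degree phi(4802) = 2058. So Q(zeta_4802) is a degree-2058 Galois extension with Galois group (Z/4802Z)^*. By CRT, (Z/4802Z)^* ≅ (Z/2Z)^* × (Z/2401Z)^*. Each prime-power unit group is (Z/2Z)^* ≅ trivial group (order 1); (Z/2401Z)^* ≅ Z/2058Z. Hence Gal(Q(zeta_4802)/Q) ≅ Z/2058Z.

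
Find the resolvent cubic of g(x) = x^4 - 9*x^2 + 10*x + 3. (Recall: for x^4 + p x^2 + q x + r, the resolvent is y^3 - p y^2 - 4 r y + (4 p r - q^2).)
h(y) = y^3 + 9*y^2 - 12*y - 208

Identify coefficients: p = -9, q = 10, r = 3.
Plug into h(y) = y^3 - p y^2 - 4 r y + (4 p r - q^2):
  h(y) = y^3 - (-9) y^2 - 4*(3) y + (4*(-9)*(3) - (10)^2)
       = y^3 + (9) y^2 + (-12) y + (-208).
Simplifying: h(y) = y^3 + 9*y^2 - 12*y - 208.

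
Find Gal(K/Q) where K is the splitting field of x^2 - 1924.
Gal(K/Q) = Z/2Z (cyclic of order 2)

x^2 - 1924 is irreducible over Q since 1924 is not a rational square. The splitting field Q(sqrt(1924)) has degree 2 over Q, and its unique nontrivial automorphism is sqrt(1924) ↦ -sqrt(1924). Hence Gal(Q(sqrt(1924))/Q) = Z/2Z.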